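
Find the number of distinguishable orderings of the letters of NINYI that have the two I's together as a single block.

12

Treat the 2 copies of I as a single block. The multiset to arrange is then {II, N, N, Y}, 4 items in all.
That gives (4)!/(2!) = 12 arrangements.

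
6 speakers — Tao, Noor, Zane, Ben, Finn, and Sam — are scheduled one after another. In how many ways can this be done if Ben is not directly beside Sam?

Of the 6! = 720 arrangements, those with Ben and Sam adjacent number 2 × 5! = 240 (treat the pair as a block with 2 internal orders).
Complementary counting: 720 − 240 = 480.

480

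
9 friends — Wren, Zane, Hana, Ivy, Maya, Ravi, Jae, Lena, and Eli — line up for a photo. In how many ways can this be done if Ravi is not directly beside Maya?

Of the 9! = 362880 arrangements, those with Ravi and Maya adjacent number 2 × 8! = 80640 (treat the pair as a block with 2 internal orders).
Complementary counting: 362880 − 80640 = 282240.

282240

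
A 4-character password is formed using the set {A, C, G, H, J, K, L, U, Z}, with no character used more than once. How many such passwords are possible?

3024

This is a permutation of 4 out of 9: P(9,4) = 9!/5!.
That product is 9 × 8 × 7 × 6 = 3024.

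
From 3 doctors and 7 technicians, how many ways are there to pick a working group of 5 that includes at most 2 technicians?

21

Split by how many technicians are chosen (0 through 2).
Sum: C(7,0)·C(3,5) + C(7,1)·C(3,4) + C(7,2)·C(3,3) = 0 + 0 + 21 = 21.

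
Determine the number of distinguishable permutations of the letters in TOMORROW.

The 8 letters of TOMORROW have repeats: O appearing 3 times and R appearing twice.
Dividing 8! = 40320 by 3!·2! = 12 for the repeated letters gives 3360.

3360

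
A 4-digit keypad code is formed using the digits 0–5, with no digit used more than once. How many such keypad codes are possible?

With no repetition, fill the 4 digits in order: 6 choices, then 5, down to 3.
That product is 6 × 5 × 4 × 3 = 360.

360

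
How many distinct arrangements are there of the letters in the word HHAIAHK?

Letter multiplicities in HHAIAHK: A×2, H×3, I×1, K×1.
The number of distinct arrangements is 7!/(3!·2!) = 5040/12 = 420.

420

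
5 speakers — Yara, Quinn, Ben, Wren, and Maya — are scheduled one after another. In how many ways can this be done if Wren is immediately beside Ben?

48

Treat {Wren, Ben} as a single unit. There are 4 units to order, and the pair itself can be ordered 2 ways.
So the count is 2·(4)! = 48.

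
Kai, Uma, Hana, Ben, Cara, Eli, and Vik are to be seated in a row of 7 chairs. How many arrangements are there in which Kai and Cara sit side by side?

Place the 5 others and the Kai-Cara pair as 6 objects in a line; the pair has 2 internal arrangements.
That gives 2 × 6! = 2 × 720 = 1440.

1440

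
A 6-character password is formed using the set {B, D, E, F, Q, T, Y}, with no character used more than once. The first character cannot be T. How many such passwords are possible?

The first character has 7−1 = 6 choices (anything except T).
The remaining 5 characters are filled from the other 6 symbols without repetition: 6 × 5 × 4 × 3 × 2 = 720.
Total: 6 × 720 = 4320.

4320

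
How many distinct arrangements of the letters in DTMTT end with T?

With the last slot taken by T, it remains to arrange the other 4 letters (DMTT).
Those 4 letters have T appearing twice, giving (4)!/(2!) = 12.

12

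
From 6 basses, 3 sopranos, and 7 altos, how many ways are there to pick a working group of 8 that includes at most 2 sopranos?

11583

Split by how many sopranos are chosen (0 through 2).
Sum: C(3,0)·C(13,8) + C(3,1)·C(13,7) + C(3,2)·C(13,6) = 1287 + 5148 + 5148 = 11583.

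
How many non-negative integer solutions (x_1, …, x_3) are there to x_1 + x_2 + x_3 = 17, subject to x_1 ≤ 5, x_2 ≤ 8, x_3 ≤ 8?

15

Ignoring the caps, the number of non-negative solutions to x_1+…+x_3 = 17 is C(19,2) = 171.
Subtract solutions that violate a single cap (substitute x_i' = x_i − (cap_i+1)): x_1 ≥ 6 gives C(13,2) = 78; x_2 ≥ 9 gives C(10,2) = 45; x_3 ≥ 9 gives C(10,2) = 45. Together 168.
Add back pairs where two caps are both exceeded: 6 + 6 + 0 = 12.
By inclusion–exclusion the count is 171 − 168 + 12 = 15.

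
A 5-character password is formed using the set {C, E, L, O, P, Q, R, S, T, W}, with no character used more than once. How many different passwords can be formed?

30240

With no repetition, fill the 5 characters in order: 10 choices, then 9, down to 6.
That product is 10 × 9 × 8 × 7 × 6 = 30240.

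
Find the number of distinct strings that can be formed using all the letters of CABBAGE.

1260

The 7 letters of CABBAGE have repeats: A appearing twice and B appearing twice.
Dividing 7! = 5040 by 2!·2! = 4 for the repeated letters gives 1260.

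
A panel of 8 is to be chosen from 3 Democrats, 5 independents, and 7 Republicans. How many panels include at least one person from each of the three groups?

Total 8-person selections from all 15: C(15,8) = 6435.
Selections missing a whole group: no Democrats → C(12,8) = 495; no independents → C(10,8) = 45; no Republicans → C(8,8) = 1.
Add back selections omitting two groups (i.e. drawn from a single group): C(3,8) + C(5,8) + C(7,8) = 0.
By inclusion–exclusion: 6435 − 541 + 0 = 5894.

5894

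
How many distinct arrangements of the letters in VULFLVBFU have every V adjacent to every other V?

Treat the 2 copies of V as a single block. The multiset to arrange is then {VV, B, F, F, L, L, U, U}, 8 items in all.
That gives (8)!/(2!·2!·2!) = 5040 arrangements.

5040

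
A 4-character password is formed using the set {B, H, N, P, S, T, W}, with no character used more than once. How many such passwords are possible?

840

Choose and order 4 of the 7 symbols: the first character has 7 options, the next 6, then 5, 4.
7 × 6 × 5 × 4 = 840.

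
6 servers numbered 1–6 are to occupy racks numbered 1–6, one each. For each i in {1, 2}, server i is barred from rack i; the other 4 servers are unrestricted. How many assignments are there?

Let Aᵢ (for i ∈ {1, 2}) be the placements that put server i in its forbidden rack. Any j of these fix j positions, leaving (6−j)! ways to fill the rest, and there are C(2,j) ways to pick which j.
By inclusion–exclusion, the number of valid placements is Σ_{j=0}^{2} (−1)^j C(2,j)·(6−j)!.
Computing: 720 − 240 + 24 = 504.

504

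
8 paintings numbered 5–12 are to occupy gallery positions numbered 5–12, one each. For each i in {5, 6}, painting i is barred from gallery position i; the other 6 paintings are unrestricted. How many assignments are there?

30960

Let Aᵢ (for i ∈ {5, 6}) be the placements that put painting i in its forbidden gallery position. Any j of these fix j positions, leaving (8−j)! ways to fill the rest, and there are C(2,j) ways to pick which j.
By inclusion–exclusion, the number of valid placements is Σ_{j=0}^{2} (−1)^j C(2,j)·(8−j)!.
Computing: 40320 − 10080 + 720 = 30960.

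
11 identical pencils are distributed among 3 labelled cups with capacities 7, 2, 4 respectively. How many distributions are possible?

6

Without the upper bounds there are C(13,2) = 78 ways to split 11 among 3 cups.
Subtract solutions that violate a single cap (substitute x_i' = x_i − (cap_i+1)): x_1 ≥ 8 gives C(5,2) = 10; x_2 ≥ 3 gives C(10,2) = 45; x_3 ≥ 5 gives C(8,2) = 28. Together 83.
Add back pairs where two caps are both exceeded: 1 + 0 + 10 = 11.
By inclusion–exclusion the count is 78 − 83 + 11 = 6.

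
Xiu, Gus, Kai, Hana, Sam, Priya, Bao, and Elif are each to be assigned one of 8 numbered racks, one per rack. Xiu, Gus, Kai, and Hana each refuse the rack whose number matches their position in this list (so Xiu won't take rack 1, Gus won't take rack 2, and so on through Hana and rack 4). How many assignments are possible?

24024

Let Aᵢ (for 1 ≤ i ≤ 4) be the placements that put person i in their forbidden rack. Any j of these fix j positions, leaving (8−j)! ways to fill the rest, and there are C(4,j) ways to pick which j.
By inclusion–exclusion, the number of valid placements is Σ_{j=0}^{4} (−1)^j C(4,j)·(8−j)!.
Computing: 40320 − 20160 + 4320 − 480 + 24 = 24024.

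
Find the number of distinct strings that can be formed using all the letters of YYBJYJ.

Letter multiplicities in YYBJYJ: B×1, J×2, Y×3.
So there are 6! / (3!·2!) = 60 distinguishable arrangements.

60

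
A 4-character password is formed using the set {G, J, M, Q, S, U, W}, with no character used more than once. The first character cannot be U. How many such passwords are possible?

The first character has 7−1 = 6 choices (anything except U).
The remaining 3 characters are filled from the other 6 symbols without repetition: 6 × 5 × 4 = 120.
Total: 6 × 120 = 720.

720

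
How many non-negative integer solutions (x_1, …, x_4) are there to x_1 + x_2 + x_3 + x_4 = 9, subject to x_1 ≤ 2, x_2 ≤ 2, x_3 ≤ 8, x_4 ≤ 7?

67

Without the upper bounds there are C(12,3) = 220 ways to split 9 among 4 variables.
Subtract solutions that violate a single cap (substitute x_i' = x_i − (cap_i+1)): x_1 ≥ 3 gives C(9,3) = 84; x_2 ≥ 3 gives C(9,3) = 84; x_3 ≥ 9 gives C(3,3) = 1; x_4 ≥ 8 gives C(4,3) = 4. Together 173.
Add back pairs where two caps are both exceeded: 20 + 0 + 0 + 0 + 0 + 0 = 20.
By inclusion–exclusion the count is 220 − 173 + 20 = 67.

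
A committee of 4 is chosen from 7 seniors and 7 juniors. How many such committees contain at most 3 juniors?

Split by how many juniors are chosen (0 through 3).
Sum: C(7,0)·C(7,4) + C(7,1)·C(7,3) + C(7,2)·C(7,2) + C(7,3)·C(7,1) = 35 + 245 + 441 + 245 = 966.

966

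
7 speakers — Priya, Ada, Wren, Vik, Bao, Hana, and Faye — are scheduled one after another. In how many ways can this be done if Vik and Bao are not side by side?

3600

There are 7! = 5040 arrangements in all. If Vik and Bao are adjacent, merging them into one block gives 2·(6)! = 1440 arrangements.
Complementary counting: 5040 − 1440 = 3600.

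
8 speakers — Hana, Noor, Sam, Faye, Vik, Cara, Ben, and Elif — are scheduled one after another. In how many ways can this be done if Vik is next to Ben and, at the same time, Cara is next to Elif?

2880

Treat {Vik,Ben} as one block (2 orders) and {Cara,Elif} as another (2 orders).
That leaves 6 units to arrange: 2 × 2 × 6! = 4 × 720 = 2880.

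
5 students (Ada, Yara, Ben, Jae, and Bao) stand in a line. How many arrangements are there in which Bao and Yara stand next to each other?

Treat {Bao, Yara} as a single unit. There are 4 units to order, and the pair itself can be ordered 2 ways.
That gives 2 × 4! = 2 × 24 = 48.

48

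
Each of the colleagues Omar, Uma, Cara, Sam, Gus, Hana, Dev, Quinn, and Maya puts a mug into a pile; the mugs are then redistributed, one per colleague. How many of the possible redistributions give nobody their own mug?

This is the derangement count D_9: permutations of 9 items with no fixed point.
By inclusion–exclusion this is Σ_{j=0}^{9} (−1)^j C(9,j)·(9−j)!.
Computing: 362880 − 362880 + 181440 − 60480 + 15120 − 3024 + 504 − 72 + 9 − 1 = 133496.

133496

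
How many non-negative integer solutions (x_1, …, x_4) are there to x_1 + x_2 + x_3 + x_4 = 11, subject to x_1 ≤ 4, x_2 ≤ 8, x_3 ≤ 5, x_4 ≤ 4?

136

By stars and bars, unrestricted non-negative solutions to x_1+…+x_4 = 11 number C(11+3,3) = 364.
Subtract solutions that violate a single cap (substitute x_i' = x_i − (cap_i+1)): x_1 ≥ 5 gives C(9,3) = 84; x_2 ≥ 9 gives C(5,3) = 10; x_3 ≥ 6 gives C(8,3) = 56; x_4 ≥ 5 gives C(9,3) = 84. Together 234.
Add back pairs where two caps are both exceeded: 0 + 1 + 4 + 0 + 0 + 1 = 6.
By inclusion–exclusion the count is 364 − 234 + 6 = 136.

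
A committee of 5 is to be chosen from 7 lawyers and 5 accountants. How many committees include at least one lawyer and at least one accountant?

Unrestricted: C(12,5) = 792 ways to pick any 5 of the 12.
Selections missing a whole group: no lawyers → C(5,5) = 1; no accountants → C(7,5) = 21.
Both groups omitted at once is impossible, so 792 − 22 = 770.

770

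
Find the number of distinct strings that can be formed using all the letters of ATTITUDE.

6720

Letter multiplicities in ATTITUDE: A×1, D×1, E×1, I×1, T×3, U×1.
The number of distinct arrangements is 8!/(3!) = 40320/6 = 6720.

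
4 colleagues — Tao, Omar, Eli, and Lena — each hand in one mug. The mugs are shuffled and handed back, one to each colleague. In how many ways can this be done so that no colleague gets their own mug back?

This is the derangement count D_4: permutations of 4 items with no fixed point.
By inclusion–exclusion this is Σ_{j=0}^{4} (−1)^j C(4,j)·(4−j)!.
Computing: 24 − 24 + 12 − 4 + 1 = 9.

9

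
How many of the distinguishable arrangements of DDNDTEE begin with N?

60

Fix N in the first position and arrange the remaining 6 letters.
Those 6 letters have D appearing 3 times and E appearing twice, giving (6)!/(3!·2!) = 60.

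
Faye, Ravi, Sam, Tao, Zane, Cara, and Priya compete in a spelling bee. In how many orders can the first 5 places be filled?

2520

There are 7 choices for 1st place, 6 for 2nd, and so on down to 3 for position 5.
That gives 7 × 6 × 5 × 4 × 3 = 2520.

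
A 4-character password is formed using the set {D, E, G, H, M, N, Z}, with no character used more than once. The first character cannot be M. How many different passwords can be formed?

720

The first character has 7−1 = 6 choices (anything except M).
The remaining 3 characters are filled from the other 6 symbols without repetition: 6 × 5 × 4 = 120.
Total: 6 × 120 = 720.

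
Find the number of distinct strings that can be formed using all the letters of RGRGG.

10

Letter multiplicities in RGRGG: G×3, R×2.
The number of distinct arrangements is 5!/(3!·2!) = 120/12 = 10.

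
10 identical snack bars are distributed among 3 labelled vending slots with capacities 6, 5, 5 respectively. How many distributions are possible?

By stars and bars, unrestricted non-negative solutions to x_1+…+x_3 = 10 number C(10+2,2) = 66.
Subtract solutions that violate a single cap (substitute x_i' = x_i − (cap_i+1)): x_1 ≥ 7 gives C(5,2) = 10; x_2 ≥ 6 gives C(6,2) = 15; x_3 ≥ 6 gives C(6,2) = 15. Together 40.
No two caps can be exceeded simultaneously, so the pair terms are all 0.
By inclusion–exclusion the count is 66 − 40 + 0 = 26.

26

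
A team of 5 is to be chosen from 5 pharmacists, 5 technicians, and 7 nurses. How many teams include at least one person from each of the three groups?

4375

Unrestricted: C(17,5) = 6188 ways to pick any 5 of the 17.
Subtract selections that omit an entire group: no pharmacists → C(12,5) = 792; no technicians → C(12,5) = 792; no nurses → C(10,5) = 252.
Add back selections omitting two groups (i.e. drawn from a single group): C(5,5) + C(5,5) + C(7,5) = 23.
By inclusion–exclusion: 6188 − 1836 + 23 = 4375.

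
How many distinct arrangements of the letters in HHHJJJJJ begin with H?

21

Fix H in the first position and arrange the remaining 7 letters.
Those 7 letters have H appearing twice and J appearing 5 times, giving (7)!/(5!·2!) = 21.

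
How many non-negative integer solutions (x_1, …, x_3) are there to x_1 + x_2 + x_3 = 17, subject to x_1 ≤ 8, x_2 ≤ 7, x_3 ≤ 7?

Without the upper bounds there are C(19,2) = 171 ways to split 17 among 3 variables.
Subtract solutions that violate a single cap (substitute x_i' = x_i − (cap_i+1)): x_1 ≥ 9 gives C(10,2) = 45; x_2 ≥ 8 gives C(11,2) = 55; x_3 ≥ 8 gives C(11,2) = 55. Together 155.
Add back pairs where two caps are both exceeded: 1 + 1 + 3 = 5.
By inclusion–exclusion the count is 171 − 155 + 5 = 21.

21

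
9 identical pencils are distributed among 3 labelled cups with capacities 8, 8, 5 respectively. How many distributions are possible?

Ignoring the caps, the number of non-negative solutions to x_1+…+x_3 = 9 is C(11,2) = 55.
Subtract solutions that violate a single cap (substitute x_i' = x_i − (cap_i+1)): x_1 ≥ 9 gives C(2,2) = 1; x_2 ≥ 9 gives C(2,2) = 1; x_3 ≥ 6 gives C(5,2) = 10. Together 12.
No two caps can be exceeded simultaneously, so the pair terms are all 0.
By inclusion–exclusion the count is 55 − 12 + 0 = 43.

43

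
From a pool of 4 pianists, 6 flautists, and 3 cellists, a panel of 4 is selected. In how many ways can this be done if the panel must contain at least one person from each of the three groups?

With no constraint there are C(13,4) = 715 possible selections.
Subtract selections that omit an entire group: no pianists → C(9,4) = 126; no flautists → C(7,4) = 35; no cellists → C(10,4) = 210.
Add back selections omitting two groups (i.e. drawn from a single group): C(4,4) + C(6,4) + C(3,4) = 16.
By inclusion–exclusion: 715 − 371 + 16 = 360.

360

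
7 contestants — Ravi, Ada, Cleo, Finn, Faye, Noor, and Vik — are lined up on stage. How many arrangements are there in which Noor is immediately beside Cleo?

1440

Treat {Noor, Cleo} as a single unit. There are 6 units to order, and the pair itself can be ordered 2 ways.
That gives 2 × 6! = 2 × 720 = 1440.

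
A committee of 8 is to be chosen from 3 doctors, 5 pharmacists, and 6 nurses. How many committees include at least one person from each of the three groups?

With no constraint there are C(14,8) = 3003 possible selections.
Selections missing a whole group: no doctors → C(11,8) = 165; no pharmacists → C(9,8) = 9; no nurses → C(8,8) = 1.
Add back selections omitting two groups (i.e. drawn from a single group): C(3,8) + C(5,8) + C(6,8) = 0.
By inclusion–exclusion: 3003 − 175 + 0 = 2828.

2828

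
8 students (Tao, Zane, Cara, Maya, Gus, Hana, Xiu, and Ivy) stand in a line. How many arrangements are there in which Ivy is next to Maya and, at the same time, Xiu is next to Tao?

Treat {Ivy,Maya} as one block (2 orders) and {Xiu,Tao} as another (2 orders).
That leaves 6 units to arrange: 2 × 2 × 6! = 4 × 720 = 2880.

2880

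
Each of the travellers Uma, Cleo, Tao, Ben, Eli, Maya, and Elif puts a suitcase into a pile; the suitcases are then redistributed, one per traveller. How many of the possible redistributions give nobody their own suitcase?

Let Aᵢ be the assignments in which traveller i gets their own suitcase. We want the size of the complement of A₁∪…∪A_7.
By inclusion–exclusion this is Σ_{j=0}^{7} (−1)^j C(7,j)·(7−j)!.
Computing: 5040 − 5040 + 2520 − 840 + 210 − 42 + 7 − 1 = 1854.

1854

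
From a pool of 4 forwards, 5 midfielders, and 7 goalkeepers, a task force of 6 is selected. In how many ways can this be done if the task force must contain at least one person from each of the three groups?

Total 6-person selections from all 16: C(16,6) = 8008.
Selections missing a whole group: no forwards → C(12,6) = 924; no midfielders → C(11,6) = 462; no goalkeepers → C(9,6) = 84.
Add back selections omitting two groups (i.e. drawn from a single group): C(4,6) + C(5,6) + C(7,6) = 7.
By inclusion–exclusion: 8008 − 1470 + 7 = 6545.

6545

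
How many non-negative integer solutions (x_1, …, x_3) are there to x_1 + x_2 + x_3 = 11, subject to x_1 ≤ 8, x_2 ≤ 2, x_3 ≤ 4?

Ignoring the caps, the number of non-negative solutions to x_1+…+x_3 = 11 is C(13,2) = 78.
Subtract solutions that violate a single cap (substitute x_i' = x_i − (cap_i+1)): x_1 ≥ 9 gives C(4,2) = 6; x_2 ≥ 3 gives C(10,2) = 45; x_3 ≥ 5 gives C(8,2) = 28. Together 79.
Add back pairs where two caps are both exceeded: 0 + 0 + 10 = 10.
By inclusion–exclusion the count is 78 − 79 + 10 = 9.

9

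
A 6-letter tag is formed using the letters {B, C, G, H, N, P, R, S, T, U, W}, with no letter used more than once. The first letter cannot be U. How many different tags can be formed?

302400

The first letter has 11−1 = 10 choices (anything except U).
The remaining 5 letters are filled from the other 10 symbols without repetition: 10 × 9 × 8 × 7 × 6 = 30240.
Total: 10 × 30240 = 302400.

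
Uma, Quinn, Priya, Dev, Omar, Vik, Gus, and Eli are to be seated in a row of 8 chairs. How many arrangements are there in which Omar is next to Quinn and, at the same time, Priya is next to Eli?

Treat {Omar,Quinn} as one block (2 orders) and {Priya,Eli} as another (2 orders).
That leaves 6 units to arrange: 2 × 2 × 6! = 4 × 720 = 2880.

2880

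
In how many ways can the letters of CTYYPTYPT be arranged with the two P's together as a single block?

1120

Treat the 2 copies of P as a single block. The multiset to arrange is then {PP, C, T, T, T, Y, Y, Y}, 8 items in all.
That gives (8)!/(3!·3!) = 1120 arrangements.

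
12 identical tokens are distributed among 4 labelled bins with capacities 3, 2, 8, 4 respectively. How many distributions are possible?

41

Without the upper bounds there are C(15,3) = 455 ways to split 12 among 4 bins.
Subtract solutions that violate a single cap (substitute x_i' = x_i − (cap_i+1)): x_1 ≥ 4 gives C(11,3) = 165; x_2 ≥ 3 gives C(12,3) = 220; x_3 ≥ 9 gives C(6,3) = 20; x_4 ≥ 5 gives C(10,3) = 120. Together 525.
Add back pairs where two caps are both exceeded: 56 + 0 + 20 + 1 + 35 + 0 = 112.
Subtract triples: 0 + 1 + 0 + 0 = 1.
By inclusion–exclusion the count is 455 − 525 + 112 − 1 = 41.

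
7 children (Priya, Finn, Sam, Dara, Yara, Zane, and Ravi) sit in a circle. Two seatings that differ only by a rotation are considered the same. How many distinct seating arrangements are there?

Seat Priya anywhere (absorbing the rotational symmetry), then permute the other 6: (6)! = 720.

720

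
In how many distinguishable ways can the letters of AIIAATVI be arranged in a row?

AIIAATVI has 8 letters with A appearing 3 times and I appearing 3 times.
The number of distinct arrangements is 8!/(3!·3!) = 40320/36 = 1120.

1120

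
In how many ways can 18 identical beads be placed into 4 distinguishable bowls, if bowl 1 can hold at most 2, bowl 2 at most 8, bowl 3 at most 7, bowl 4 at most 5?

By stars and bars, unrestricted non-negative solutions to x_1+…+x_4 = 18 number C(18+3,3) = 1330.
Subtract solutions that violate a single cap (substitute x_i' = x_i − (cap_i+1)): x_1 ≥ 3 gives C(18,3) = 816; x_2 ≥ 9 gives C(12,3) = 220; x_3 ≥ 8 gives C(13,3) = 286; x_4 ≥ 6 gives C(15,3) = 455. Together 1777.
Add back pairs where two caps are both exceeded: 84 + 120 + 220 + 4 + 20 + 35 = 483.
Subtract triples: 0 + 1 + 4 + 0 = 5.
By inclusion–exclusion the count is 1330 − 1777 + 483 − 5 = 31.

31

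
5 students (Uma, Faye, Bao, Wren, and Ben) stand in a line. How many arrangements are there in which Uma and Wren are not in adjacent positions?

Of the 5! = 120 arrangements, those with Uma and Wren adjacent number 2 × 4! = 48 (treat the pair as a block with 2 internal orders).
Complementary counting: 120 − 48 = 72.

72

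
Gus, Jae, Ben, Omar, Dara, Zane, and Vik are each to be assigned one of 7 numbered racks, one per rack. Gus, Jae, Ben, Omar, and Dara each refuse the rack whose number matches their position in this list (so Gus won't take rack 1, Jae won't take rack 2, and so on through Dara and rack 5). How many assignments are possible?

2428

Let Aᵢ (for 1 ≤ i ≤ 5) be the placements that put person i in their forbidden rack. Any j of these fix j positions, leaving (7−j)! ways to fill the rest, and there are C(5,j) ways to pick which j.
By inclusion–exclusion, the number of valid placements is Σ_{j=0}^{5} (−1)^j C(5,j)·(7−j)!.
Computing: 5040 − 3600 + 1200 − 240 + 30 − 2 = 2428.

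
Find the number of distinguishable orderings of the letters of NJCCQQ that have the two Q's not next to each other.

120

Total arrangements of NJCCQQ: 6!/(2!·2!) = 180.
Arrangements with the Q's together: treat QQ as one letter, giving (5)!/(2!) = 60.
Hence 180 − 60 = 120.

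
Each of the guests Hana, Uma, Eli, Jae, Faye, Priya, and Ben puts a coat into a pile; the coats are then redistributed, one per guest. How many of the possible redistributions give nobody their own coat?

Count assignments avoiding every fixed point. For any j of the 7 guests fixed to their own coat, the other 7−j can be arranged in (7−j)! ways.
By inclusion–exclusion this is Σ_{j=0}^{7} (−1)^j C(7,j)·(7−j)!.
Computing: 5040 − 5040 + 2520 − 840 + 210 − 42 + 7 − 1 = 1854.

1854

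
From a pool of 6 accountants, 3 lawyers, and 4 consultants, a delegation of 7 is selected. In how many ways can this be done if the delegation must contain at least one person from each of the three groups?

Total 7-person selections from all 13: C(13,7) = 1716.
Subtract selections that omit an entire group: no accountants → C(7,7) = 1; no lawyers → C(10,7) = 120; no consultants → C(9,7) = 36.
Add back selections omitting two groups (i.e. drawn from a single group): C(6,7) + C(3,7) + C(4,7) = 0.
By inclusion–exclusion: 1716 − 157 + 0 = 1559.

1559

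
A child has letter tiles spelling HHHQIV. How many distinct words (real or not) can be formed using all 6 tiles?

HHHQIV has 6 letters with H appearing 3 times.
The number of distinct arrangements is 6!/(3!) = 720/6 = 120.

120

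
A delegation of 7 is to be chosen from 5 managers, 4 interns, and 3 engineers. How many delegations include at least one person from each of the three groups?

With no constraint there are C(12,7) = 792 possible selections.
Selections missing a whole group: no managers → C(7,7) = 1; no interns → C(8,7) = 8; no engineers → C(9,7) = 36.
Add back selections omitting two groups (i.e. drawn from a single group): C(5,7) + C(4,7) + C(3,7) = 0.
By inclusion–exclusion: 792 − 45 + 0 = 747.

747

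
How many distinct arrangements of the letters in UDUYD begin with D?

12

Fix D in the first position and arrange the remaining 4 letters.
Those 4 letters have U appearing twice, giving (4)!/(2!) = 12.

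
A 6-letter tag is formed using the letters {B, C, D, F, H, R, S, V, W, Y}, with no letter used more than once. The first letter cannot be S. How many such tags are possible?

136080

The first letter has 10−1 = 9 choices (anything except S).
The remaining 5 letters are filled from the other 9 symbols without repetition: 9 × 8 × 7 × 6 × 5 = 15120.
Total: 9 × 15120 = 136080.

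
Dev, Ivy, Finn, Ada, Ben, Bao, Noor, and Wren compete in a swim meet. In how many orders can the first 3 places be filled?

This is an ordered selection of 3 from 8: P(8,3).
That gives 8 × 7 × 6 = 336.

336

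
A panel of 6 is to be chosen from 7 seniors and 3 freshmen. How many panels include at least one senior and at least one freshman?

Unrestricted: C(10,6) = 210 ways to pick any 6 of the 10.
Selections missing a whole group: no seniors → C(3,6) = 0; no freshmen → C(7,6) = 7.
Both groups omitted at once is impossible, so 210 − 7 = 203.

203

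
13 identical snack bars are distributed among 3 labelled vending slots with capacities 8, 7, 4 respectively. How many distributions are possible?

Ignoring the caps, the number of non-negative solutions to x_1+…+x_3 = 13 is C(15,2) = 105.
Subtract solutions that violate a single cap (substitute x_i' = x_i − (cap_i+1)): x_1 ≥ 9 gives C(6,2) = 15; x_2 ≥ 8 gives C(7,2) = 21; x_3 ≥ 5 gives C(10,2) = 45. Together 81.
Add back pairs where two caps are both exceeded: 0 + 0 + 1 = 1.
By inclusion–exclusion the count is 105 − 81 + 1 = 25.

25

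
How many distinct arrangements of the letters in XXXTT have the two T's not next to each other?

Total arrangements of XXXTT: 5!/(3!·2!) = 10.
If the two T's are adjacent, glue them into one block, leaving 4 items to arrange: (4)!/(3!) = 4 ways.
Hence 10 − 4 = 6.

6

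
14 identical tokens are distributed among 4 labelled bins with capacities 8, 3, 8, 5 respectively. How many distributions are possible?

Without the upper bounds there are C(17,3) = 680 ways to split 14 among 4 bins.
Subtract solutions that violate a single cap (substitute x_i' = x_i − (cap_i+1)): x_1 ≥ 9 gives C(8,3) = 56; x_2 ≥ 4 gives C(13,3) = 286; x_3 ≥ 9 gives C(8,3) = 56; x_4 ≥ 6 gives C(11,3) = 165. Together 563.
Add back pairs where two caps are both exceeded: 4 + 0 + 0 + 4 + 35 + 0 = 43.
By inclusion–exclusion the count is 680 − 563 + 43 = 160.

160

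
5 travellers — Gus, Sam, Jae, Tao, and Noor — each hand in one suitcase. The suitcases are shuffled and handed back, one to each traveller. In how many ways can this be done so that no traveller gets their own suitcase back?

44

Count assignments avoiding every fixed point. For any j of the 5 travellers fixed to their own suitcase, the other 5−j can be arranged in (5−j)! ways.
By inclusion–exclusion this is Σ_{j=0}^{5} (−1)^j C(5,j)·(5−j)!.
Computing: 120 − 120 + 60 − 20 + 5 − 1 = 44.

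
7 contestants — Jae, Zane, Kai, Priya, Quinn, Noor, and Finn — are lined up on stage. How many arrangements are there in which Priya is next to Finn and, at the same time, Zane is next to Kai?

480

Treat {Priya,Finn} as one block (2 orders) and {Zane,Kai} as another (2 orders).
That leaves 5 units to arrange: 2 × 2 × 5! = 4 × 120 = 480.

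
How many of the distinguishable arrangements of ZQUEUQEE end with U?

With the last slot taken by U, it remains to arrange the other 7 letters (ZQEUQEE).
Those 7 letters have E appearing 3 times and Q appearing twice, giving (7)!/(3!·2!) = 420.

420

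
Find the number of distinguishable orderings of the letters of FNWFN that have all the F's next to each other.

12

Treat the 2 copies of F as a single block. The multiset to arrange is then {FF, N, N, W}, 4 items in all.
That gives (4)!/(2!) = 12 arrangements.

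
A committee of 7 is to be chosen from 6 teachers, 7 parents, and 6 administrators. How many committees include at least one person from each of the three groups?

Total 7-person selections from all 19: C(19,7) = 50388.
Subtract selections that omit an entire group: no teachers → C(13,7) = 1716; no parents → C(12,7) = 792; no administrators → C(13,7) = 1716.
Add back selections omitting two groups (i.e. drawn from a single group): C(6,7) + C(7,7) + C(6,7) = 1.
By inclusion–exclusion: 50388 − 4224 + 1 = 46165.

46165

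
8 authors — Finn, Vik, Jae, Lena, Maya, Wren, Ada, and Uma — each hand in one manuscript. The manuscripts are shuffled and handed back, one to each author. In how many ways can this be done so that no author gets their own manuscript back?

Let Aᵢ be the assignments in which author i gets their own manuscript. We want the size of the complement of A₁∪…∪A_8.
By inclusion–exclusion this is Σ_{j=0}^{8} (−1)^j C(8,j)·(8−j)!.
Computing: 40320 − 40320 + 20160 − 6720 + 1680 − 336 + 56 − 8 + 1 = 14833.

14833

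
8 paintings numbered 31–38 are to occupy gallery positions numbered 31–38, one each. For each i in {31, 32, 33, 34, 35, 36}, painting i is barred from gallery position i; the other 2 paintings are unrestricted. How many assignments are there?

Let Aᵢ (for 31 ≤ i ≤ 36) be the placements that put painting i in its forbidden gallery position. Any j of these fix j positions, leaving (8−j)! ways to fill the rest, and there are C(6,j) ways to pick which j.
By inclusion–exclusion, the number of valid placements is Σ_{j=0}^{6} (−1)^j C(6,j)·(8−j)!.
Computing: 40320 − 30240 + 10800 − 2400 + 360 − 36 + 2 = 18806.

18806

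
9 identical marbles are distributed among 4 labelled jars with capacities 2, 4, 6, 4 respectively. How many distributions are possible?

64

Ignoring the caps, the number of non-negative solutions to x_1+…+x_4 = 9 is C(12,3) = 220.
Subtract solutions that violate a single cap (substitute x_i' = x_i − (cap_i+1)): x_1 ≥ 3 gives C(9,3) = 84; x_2 ≥ 5 gives C(7,3) = 35; x_3 ≥ 7 gives C(5,3) = 10; x_4 ≥ 5 gives C(7,3) = 35. Together 164.
Add back pairs where two caps are both exceeded: 4 + 0 + 4 + 0 + 0 + 0 = 8.
By inclusion–exclusion the count is 220 − 164 + 8 = 64.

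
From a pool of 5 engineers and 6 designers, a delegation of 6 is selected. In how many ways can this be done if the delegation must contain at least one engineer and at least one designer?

With no constraint there are C(11,6) = 462 possible selections.
Subtract selections that omit an entire group: no engineers → C(6,6) = 1; no designers → C(5,6) = 0.
Both groups omitted at once is impossible, so 462 − 1 = 461.

461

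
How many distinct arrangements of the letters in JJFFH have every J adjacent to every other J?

12

Treat the 2 copies of J as a single block. The multiset to arrange is then {JJ, F, F, H}, 4 items in all.
That gives (4)!/(2!) = 12 arrangements.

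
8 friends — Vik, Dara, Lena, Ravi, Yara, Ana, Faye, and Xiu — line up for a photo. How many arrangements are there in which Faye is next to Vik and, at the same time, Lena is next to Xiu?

Treat {Faye,Vik} as one block (2 orders) and {Lena,Xiu} as another (2 orders).
That leaves 6 units to arrange: 2 × 2 × 6! = 4 × 720 = 2880.

2880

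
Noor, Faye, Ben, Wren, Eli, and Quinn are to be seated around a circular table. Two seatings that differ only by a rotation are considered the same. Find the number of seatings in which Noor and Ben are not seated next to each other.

72

All circular seatings of 6 people number (5)! = 120.
Those with Noor next to Ben: fuse the pair into one unit and seat 5 units around a circle — 2·(4)! = 48.
Subtracting, 120 − 48 = 72.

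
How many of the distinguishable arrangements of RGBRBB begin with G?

10

Fix G in the first position and arrange the remaining 5 letters.
Those 5 letters have B appearing 3 times and R appearing twice, giving (5)!/(3!·2!) = 10.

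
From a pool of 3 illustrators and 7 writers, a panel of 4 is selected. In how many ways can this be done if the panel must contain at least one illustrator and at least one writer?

With no constraint there are C(10,4) = 210 possible selections.
Subtract selections that omit an entire group: no illustrators → C(7,4) = 35; no writers → C(3,4) = 0.
Both groups omitted at once is impossible, so 210 − 35 = 175.

175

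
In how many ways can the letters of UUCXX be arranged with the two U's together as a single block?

Treat the 2 copies of U as a single block. The multiset to arrange is then {UU, C, X, X}, 4 items in all.
That gives (4)!/(2!) = 12 arrangements.

12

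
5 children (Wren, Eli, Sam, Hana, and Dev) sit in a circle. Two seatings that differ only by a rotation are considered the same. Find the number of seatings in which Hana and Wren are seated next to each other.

12

Treat {Hana, Wren} as one unit (2 internal orders) and seat the resulting 4 units around the table: (3)! circular arrangements.
So 2 × (3)! = 2 × 6 = 12.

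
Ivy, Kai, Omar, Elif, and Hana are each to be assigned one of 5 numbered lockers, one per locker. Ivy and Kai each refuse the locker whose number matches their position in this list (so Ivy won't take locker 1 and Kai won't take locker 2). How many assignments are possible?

78

Let Aᵢ (for i ∈ {1, 2}) be the placements that put person i in their forbidden locker. Any j of these fix j positions, leaving (5−j)! ways to fill the rest, and there are C(2,j) ways to pick which j.
By inclusion–exclusion, the number of valid placements is Σ_{j=0}^{2} (−1)^j C(2,j)·(5−j)!.
Computing: 120 − 48 + 6 = 78.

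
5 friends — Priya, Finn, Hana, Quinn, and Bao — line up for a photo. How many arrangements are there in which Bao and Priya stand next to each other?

Glue Bao and Priya into one block (2 internal orders), leaving 4 units to arrange in a row.
That gives 2 × 4! = 2 × 24 = 48.

48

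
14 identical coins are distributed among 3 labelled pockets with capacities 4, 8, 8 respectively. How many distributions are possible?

25

By stars and bars, unrestricted non-negative solutions to x_1+…+x_3 = 14 number C(14+2,2) = 120.
Subtract solutions that violate a single cap (substitute x_i' = x_i − (cap_i+1)): x_1 ≥ 5 gives C(11,2) = 55; x_2 ≥ 9 gives C(7,2) = 21; x_3 ≥ 9 gives C(7,2) = 21. Together 97.
Add back pairs where two caps are both exceeded: 1 + 1 + 0 = 2.
By inclusion–exclusion the count is 120 − 97 + 2 = 25.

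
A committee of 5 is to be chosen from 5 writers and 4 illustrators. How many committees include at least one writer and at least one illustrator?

125

With no constraint there are C(9,5) = 126 possible selections.
Selections missing a whole group: no writers → C(4,5) = 0; no illustrators → C(5,5) = 1.
Both groups omitted at once is impossible, so 126 − 1 = 125.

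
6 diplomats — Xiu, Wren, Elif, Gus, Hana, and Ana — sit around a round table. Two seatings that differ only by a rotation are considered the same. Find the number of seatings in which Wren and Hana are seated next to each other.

48

Treat {Wren, Hana} as one unit (2 internal orders) and seat the resulting 5 units around the table: (4)! circular arrangements.
So 2 × (4)! = 2 × 24 = 48.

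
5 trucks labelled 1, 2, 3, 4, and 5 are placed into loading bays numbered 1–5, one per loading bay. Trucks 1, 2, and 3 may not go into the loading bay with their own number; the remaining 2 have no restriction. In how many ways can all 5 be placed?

64

Let Aᵢ (for i ∈ {1, 2, 3}) be the placements that put truck i in its forbidden loading bay. Any j of these fix j positions, leaving (5−j)! ways to fill the rest, and there are C(3,j) ways to pick which j.
By inclusion–exclusion, the number of valid placements is Σ_{j=0}^{3} (−1)^j C(3,j)·(5−j)!.
Computing: 120 − 72 + 18 − 2 = 64.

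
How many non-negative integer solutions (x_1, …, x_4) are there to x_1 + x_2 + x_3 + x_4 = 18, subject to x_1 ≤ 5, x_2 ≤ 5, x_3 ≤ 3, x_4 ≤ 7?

By stars and bars, unrestricted non-negative solutions to x_1+…+x_4 = 18 number C(18+3,3) = 1330.
Subtract solutions that violate a single cap (substitute x_i' = x_i − (cap_i+1)): x_1 ≥ 6 gives C(15,3) = 455; x_2 ≥ 6 gives C(15,3) = 455; x_3 ≥ 4 gives C(17,3) = 680; x_4 ≥ 8 gives C(13,3) = 286. Together 1876.
Add back pairs where two caps are both exceeded: 84 + 165 + 35 + 165 + 35 + 84 = 568.
Subtract triples: 10 + 0 + 1 + 1 = 12.
By inclusion–exclusion the count is 1330 − 1876 + 568 − 12 = 10.

10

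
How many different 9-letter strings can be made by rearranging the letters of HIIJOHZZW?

HIIJOHZZW has 9 letters with H appearing twice, I appearing twice, and Z appearing twice.
Dividing 9! = 362880 by 2!·2!·2! = 8 for the repeated letters gives 45360.

45360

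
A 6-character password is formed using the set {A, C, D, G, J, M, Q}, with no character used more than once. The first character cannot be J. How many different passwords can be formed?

4320

The first character has 7−1 = 6 choices (anything except J).
The remaining 5 characters are filled from the other 6 symbols without repetition: 6 × 5 × 4 × 3 × 2 = 720.
Total: 6 × 720 = 4320.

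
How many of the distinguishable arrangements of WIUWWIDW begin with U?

With the first slot taken by U, it remains to arrange the other 7 letters (WIWWIDW).
Those 7 letters have I appearing twice and W appearing 4 times, giving (7)!/(4!·2!) = 105.

105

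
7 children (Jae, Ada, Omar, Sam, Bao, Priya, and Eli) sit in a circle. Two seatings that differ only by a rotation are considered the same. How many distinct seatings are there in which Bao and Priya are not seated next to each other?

All circular seatings of 7 people number (6)! = 720.
Seatings with Bao beside Priya: treat them as a block with 2 internal orders, giving 2 × (5)! = 240.
Subtracting, 720 − 240 = 480.

480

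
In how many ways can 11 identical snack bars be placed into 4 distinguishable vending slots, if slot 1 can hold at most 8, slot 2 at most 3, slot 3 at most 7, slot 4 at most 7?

194

Ignoring the caps, the number of non-negative solutions to x_1+…+x_4 = 11 is C(14,3) = 364.
Subtract solutions that violate a single cap (substitute x_i' = x_i − (cap_i+1)): x_1 ≥ 9 gives C(5,3) = 10; x_2 ≥ 4 gives C(10,3) = 120; x_3 ≥ 8 gives C(6,3) = 20; x_4 ≥ 8 gives C(6,3) = 20. Together 170.
No two caps can be exceeded simultaneously, so the pair terms are all 0.
By inclusion–exclusion the count is 364 − 170 + 0 = 194.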